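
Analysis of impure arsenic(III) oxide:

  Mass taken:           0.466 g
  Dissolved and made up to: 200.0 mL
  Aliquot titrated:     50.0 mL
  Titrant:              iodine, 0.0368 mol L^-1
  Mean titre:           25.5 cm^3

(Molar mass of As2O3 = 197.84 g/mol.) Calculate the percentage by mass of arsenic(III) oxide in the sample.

79.7 %

As2O3 + 2 I2 + 2 H2O → As2O5 + 4 HI
n(I2) per titration = 0.0255 × 0.0368 = 9.38 × 10^-4 mol
From the 1:2 ratio, n(As2O3) in each aliquot = 1/2 × 9.38 × 10^-4 = 4.69 × 10^-4 mol
n(As2O3) in the whole flask = 4.69 × 10^-4 × 200.0/50.0 = 1.88 × 10^-3 mol
mass of As2O3 = 1.88 × 10^-3 × 197.84 = 0.371 g
% As2O3 = 0.371 / 0.466 × 100 = 79.7 %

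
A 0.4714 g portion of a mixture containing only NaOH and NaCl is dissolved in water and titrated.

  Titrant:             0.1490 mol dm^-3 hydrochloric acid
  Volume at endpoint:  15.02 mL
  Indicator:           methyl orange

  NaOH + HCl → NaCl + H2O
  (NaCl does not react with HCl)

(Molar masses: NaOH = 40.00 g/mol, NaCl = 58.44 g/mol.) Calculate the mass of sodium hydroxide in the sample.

0.08952 g

n(HCl) = 0.01502 × 0.1490 = 2.238 × 10^-3 mol
Let x = n(NaOH), y = n(NaCl).
Titrant: 1x = 2.238 × 10^-3;  mass: 40.00x + 58.44y = 0.4714
Solving, x = 2.238 × 10^-3 mol, y = 6.535 × 10^-3 mol
mass of NaOH = 2.238 × 10^-3 × 40.00 = 0.08952 g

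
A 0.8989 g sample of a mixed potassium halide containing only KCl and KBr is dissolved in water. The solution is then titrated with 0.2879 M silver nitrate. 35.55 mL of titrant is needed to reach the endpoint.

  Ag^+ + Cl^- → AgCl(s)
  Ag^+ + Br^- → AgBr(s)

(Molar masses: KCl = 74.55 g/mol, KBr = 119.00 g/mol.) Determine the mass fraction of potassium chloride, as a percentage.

59.53 %

n(AgNO3) = 0.03555 × 0.2879 = 0.01023 mol
Let x = n(KCl), y = n(KBr).
Titrant: 1x + 1y = 0.01023;  mass: 74.55x + 119.00y = 0.8989
Solving, x = 7.178 × 10^-3 mol, y = 3.057 × 10^-3 mol
mass of KCl = 7.178 × 10^-3 × 74.55 = 0.5351 g
% KCl = 0.5351 / 0.8989 × 100 = 59.53 %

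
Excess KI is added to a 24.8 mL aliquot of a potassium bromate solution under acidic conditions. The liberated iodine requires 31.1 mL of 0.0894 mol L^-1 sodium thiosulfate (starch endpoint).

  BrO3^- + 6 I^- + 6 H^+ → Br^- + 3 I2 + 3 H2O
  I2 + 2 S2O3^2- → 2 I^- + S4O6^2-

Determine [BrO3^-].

n(S2O3^2-) = 0.0311 × 0.0894 = 2.78 × 10^-3 mol
n(I2) = n(S2O3^2-)/2 = 1.39 × 10^-3 mol
From the 1:3 ratio, n(BrO3^-) in the aliquot = 1/3 × 1.39 × 10^-3 = 4.63 × 10^-4 mol
[BrO3^-] = 4.63 × 10^-4 / 0.0248 = 0.0187 mol/L

0.0187 mol/L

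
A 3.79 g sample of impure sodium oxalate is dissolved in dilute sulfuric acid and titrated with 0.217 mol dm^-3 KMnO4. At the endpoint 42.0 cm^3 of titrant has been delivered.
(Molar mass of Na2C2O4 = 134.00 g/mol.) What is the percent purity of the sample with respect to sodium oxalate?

2 MnO4^- + 5 C2O4^2- + 16 H^+ → 2 Mn^2+ + 10 CO2 + 8 H2O
n(KMnO4) = 0.0420 L × 0.217 mol/L = 9.11 × 10^-3 mol
From the 5:2 ratio, n(Na2C2O4) = 5/2 × 9.11 × 10^-3 = 0.0228 mol
mass of Na2C2O4 = 0.0228 × 134.00 g/mol = 3.05 g
% Na2C2O4 = 3.05 / 3.79 × 100 = 80.6 %

80.6 %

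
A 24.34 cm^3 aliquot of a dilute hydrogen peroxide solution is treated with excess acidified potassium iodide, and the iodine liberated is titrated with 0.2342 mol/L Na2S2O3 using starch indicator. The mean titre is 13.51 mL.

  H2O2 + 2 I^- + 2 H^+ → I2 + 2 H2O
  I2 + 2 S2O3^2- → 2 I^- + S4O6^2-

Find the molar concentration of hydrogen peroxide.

0.06500 mol/L

n(S2O3^2-) = 0.01351 × 0.2342 = 3.164 × 10^-3 mol
n(I2) = n(S2O3^2-)/2 = 1.582 × 10^-3 mol
n(H2O2) in the aliquot = 1.582 × 10^-3 mol (1:1 ratio)
[H2O2] = 1.582 × 10^-3 / 0.02434 = 0.06500 mol/L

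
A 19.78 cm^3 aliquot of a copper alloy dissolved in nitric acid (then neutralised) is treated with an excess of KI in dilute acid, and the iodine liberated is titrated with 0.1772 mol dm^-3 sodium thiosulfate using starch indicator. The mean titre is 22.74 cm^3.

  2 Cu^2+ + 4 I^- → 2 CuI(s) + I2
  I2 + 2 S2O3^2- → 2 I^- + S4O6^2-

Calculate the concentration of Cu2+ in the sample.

0.2037 mol/L

n(S2O3^2-) = 0.02274 × 0.1772 = 4.030 × 10^-3 mol
n(I2) = n(S2O3^2-)/2 = 2.015 × 10^-3 mol
From the 2:1 ratio, n(Cu2+) in the aliquot = 2/1 × 2.015 × 10^-3 = 4.030 × 10^-3 mol
[Cu2+] = 4.030 × 10^-3 / 0.01978 = 0.2037 mol/L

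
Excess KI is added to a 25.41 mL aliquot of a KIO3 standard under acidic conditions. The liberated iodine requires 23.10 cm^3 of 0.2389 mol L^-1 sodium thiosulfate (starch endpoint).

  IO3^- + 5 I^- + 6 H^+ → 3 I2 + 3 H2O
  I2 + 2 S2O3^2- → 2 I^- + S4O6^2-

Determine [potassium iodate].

n(S2O3^2-) = 0.02310 × 0.2389 = 5.519 × 10^-3 mol
n(I2) = n(S2O3^2-)/2 = 2.759 × 10^-3 mol
From the 1:3 ratio, n(IO3^-) in the aliquot = 1/3 × 2.759 × 10^-3 = 9.198 × 10^-4 mol
[IO3^-] = 9.198 × 10^-4 / 0.02541 = 0.03620 mol/L

0.03620 mol/L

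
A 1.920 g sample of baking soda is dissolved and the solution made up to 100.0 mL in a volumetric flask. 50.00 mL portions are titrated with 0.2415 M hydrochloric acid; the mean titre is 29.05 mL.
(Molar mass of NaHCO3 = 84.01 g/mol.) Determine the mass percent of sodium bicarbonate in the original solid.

61.39 %

NaHCO3 + HCl → NaCl + H2O + CO2
n(HCl) per titration = 0.02905 × 0.2415 = 7.016 × 10^-3 mol
n(NaHCO3) in each aliquot = 7.016 × 10^-3 mol (1:1 ratio)
n(NaHCO3) in the whole flask = 7.016 × 10^-3 × 100.0/50.00 = 0.01403 mol
mass of NaHCO3 = 0.01403 × 84.01 = 1.179 g
% NaHCO3 = 1.179 / 1.920 × 100 = 61.39 %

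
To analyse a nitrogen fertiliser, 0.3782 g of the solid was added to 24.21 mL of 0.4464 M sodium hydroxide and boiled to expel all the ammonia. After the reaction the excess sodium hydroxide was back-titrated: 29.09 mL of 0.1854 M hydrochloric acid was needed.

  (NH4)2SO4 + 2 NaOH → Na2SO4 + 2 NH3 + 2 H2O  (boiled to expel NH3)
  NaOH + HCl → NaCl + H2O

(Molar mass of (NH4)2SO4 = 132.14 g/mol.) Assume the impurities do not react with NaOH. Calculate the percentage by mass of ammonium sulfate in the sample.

94.58 %

n(NaOH) added = 0.02421 × 0.4464 = 0.01081 mol
n(HCl) used in back-titration = 0.02909 × 0.1854 = 5.393 × 10^-3 mol
n(NaOH) left over = 5.393 × 10^-3 mol (1:1 ratio)
n(NaOH) consumed by analyte = 0.01081 − 5.393 × 10^-3 = 5.414 × 10^-3 mol
From the 1:2 ratio, n((NH4)2SO4) = 1/2 × 5.414 × 10^-3 = 2.707 × 10^-3 mol
mass of (NH4)2SO4 = 2.707 × 10^-3 × 132.14 = 0.3577 g
% (NH4)2SO4 = 0.3577 / 0.3782 × 100 = 94.58 %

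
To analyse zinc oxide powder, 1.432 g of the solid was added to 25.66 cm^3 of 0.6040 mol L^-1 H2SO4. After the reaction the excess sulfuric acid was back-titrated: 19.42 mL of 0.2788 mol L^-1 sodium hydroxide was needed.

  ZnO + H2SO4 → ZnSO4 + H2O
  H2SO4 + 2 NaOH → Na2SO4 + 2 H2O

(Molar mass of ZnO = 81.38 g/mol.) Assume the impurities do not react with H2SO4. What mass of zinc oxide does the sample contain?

n(H2SO4) added = 0.02566 × 0.6040 = 0.01550 mol
n(NaOH) used in back-titration = 0.01942 × 0.2788 = 5.414 × 10^-3 mol
From the 1:2 ratio, n(H2SO4) left over = 1/2 × 5.414 × 10^-3 = 2.707 × 10^-3 mol
n(H2SO4) consumed by analyte = 0.01550 − 2.707 × 10^-3 = 0.01279 mol
n(ZnO) = 0.01279 mol (1:1 ratio)
mass of ZnO = 0.01279 × 81.38 = 1.041 g

1.041 g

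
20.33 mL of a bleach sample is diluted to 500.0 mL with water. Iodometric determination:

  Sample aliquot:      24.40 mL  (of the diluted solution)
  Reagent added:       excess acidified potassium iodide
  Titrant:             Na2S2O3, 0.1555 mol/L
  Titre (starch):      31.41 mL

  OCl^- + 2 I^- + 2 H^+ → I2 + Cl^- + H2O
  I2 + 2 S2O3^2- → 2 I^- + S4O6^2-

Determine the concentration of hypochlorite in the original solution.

2.462 mol/L

n(S2O3^2-) = 0.03141 × 0.1555 = 4.884 × 10^-3 mol
n(I2) = n(S2O3^2-)/2 = 2.442 × 10^-3 mol
n(OCl^-) in the aliquot = 2.442 × 10^-3 mol (1:1 ratio)
[OCl^-]_dilute = 2.442 × 10^-3 / 0.02440 = 0.1001 mol/L
[OCl^-]_original = 0.1001 × 500.0/20.33 = 2.462 mol/L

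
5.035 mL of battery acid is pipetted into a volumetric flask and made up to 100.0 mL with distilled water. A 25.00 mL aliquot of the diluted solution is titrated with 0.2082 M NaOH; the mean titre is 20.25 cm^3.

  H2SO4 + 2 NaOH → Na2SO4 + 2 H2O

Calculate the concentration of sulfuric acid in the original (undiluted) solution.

n(NaOH) = 0.02025 × 0.2082 = 4.216 × 10^-3 mol
From the 1:2 ratio, n(H2SO4) in the aliquot = 1/2 × 4.216 × 10^-3 = 2.108 × 10^-3 mol
[H2SO4]_dilute = 2.108 × 10^-3 / 0.02500 = 0.08432 mol/L
Dilution factor = 100.0 / 5.035 = 19.86
[H2SO4]_stock = 0.08432 × 19.86 = 1.675 mol/L

1.675 M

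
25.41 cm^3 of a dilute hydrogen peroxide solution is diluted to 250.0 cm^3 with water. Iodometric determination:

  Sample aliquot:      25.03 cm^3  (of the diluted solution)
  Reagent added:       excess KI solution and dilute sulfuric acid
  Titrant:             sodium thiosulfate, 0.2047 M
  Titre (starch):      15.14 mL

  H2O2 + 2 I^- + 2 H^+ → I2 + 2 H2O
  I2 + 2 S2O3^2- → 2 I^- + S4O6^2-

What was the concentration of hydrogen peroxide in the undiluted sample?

0.6091 M

n(S2O3^2-) = 0.01514 × 0.2047 = 3.099 × 10^-3 mol
n(I2) = n(S2O3^2-)/2 = 1.550 × 10^-3 mol
n(H2O2) in the aliquot = 1.550 × 10^-3 mol (1:1 ratio)
[H2O2]_dilute = 1.550 × 10^-3 / 0.02503 = 0.06191 mol/L
[H2O2]_original = 0.06191 × 250.0/25.41 = 0.6091 mol/L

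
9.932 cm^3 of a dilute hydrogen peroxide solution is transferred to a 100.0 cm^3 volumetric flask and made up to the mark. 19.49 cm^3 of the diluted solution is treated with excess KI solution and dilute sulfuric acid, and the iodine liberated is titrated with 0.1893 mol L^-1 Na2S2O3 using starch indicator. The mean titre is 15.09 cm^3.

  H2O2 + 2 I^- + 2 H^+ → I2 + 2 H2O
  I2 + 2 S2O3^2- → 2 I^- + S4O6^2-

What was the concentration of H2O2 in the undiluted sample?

n(S2O3^2-) = 0.01509 × 0.1893 = 2.857 × 10^-3 mol
n(I2) = n(S2O3^2-)/2 = 1.428 × 10^-3 mol
n(H2O2) in the aliquot = 1.428 × 10^-3 mol (1:1 ratio)
[H2O2]_dilute = 1.428 × 10^-3 / 0.01949 = 0.07328 mol/L
[H2O2]_original = 0.07328 × 100.0/9.932 = 0.7378 mol/L

0.7378 mol/L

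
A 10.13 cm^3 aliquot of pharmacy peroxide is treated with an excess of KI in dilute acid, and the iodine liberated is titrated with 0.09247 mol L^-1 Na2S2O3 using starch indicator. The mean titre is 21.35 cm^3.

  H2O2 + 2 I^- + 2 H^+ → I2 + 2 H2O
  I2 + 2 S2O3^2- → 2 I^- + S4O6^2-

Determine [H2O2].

0.09744 mol/L

n(S2O3^2-) = 0.02135 × 0.09247 = 1.974 × 10^-3 mol
n(I2) = n(S2O3^2-)/2 = 9.871 × 10^-4 mol
n(H2O2) in the aliquot = 9.871 × 10^-4 mol (1:1 ratio)
[H2O2] = 9.871 × 10^-4 / 0.01013 = 0.09744 mol/L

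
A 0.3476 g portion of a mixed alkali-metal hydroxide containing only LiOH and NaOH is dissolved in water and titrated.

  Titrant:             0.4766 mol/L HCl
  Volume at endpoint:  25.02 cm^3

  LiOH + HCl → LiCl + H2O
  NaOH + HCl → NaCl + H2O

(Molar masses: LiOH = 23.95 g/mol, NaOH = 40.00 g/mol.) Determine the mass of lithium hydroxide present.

0.1931 g

n(HCl) = 0.02502 × 0.4766 = 0.01192 mol
Let x = n(LiOH), y = n(NaOH).
Titrant: 1x + 1y = 0.01192;  mass: 23.95x + 40.00y = 0.3476
Solving, x = 8.061 × 10^-3 mol, y = 3.863 × 10^-3 mol
mass of LiOH = 8.061 × 10^-3 × 23.95 = 0.1931 g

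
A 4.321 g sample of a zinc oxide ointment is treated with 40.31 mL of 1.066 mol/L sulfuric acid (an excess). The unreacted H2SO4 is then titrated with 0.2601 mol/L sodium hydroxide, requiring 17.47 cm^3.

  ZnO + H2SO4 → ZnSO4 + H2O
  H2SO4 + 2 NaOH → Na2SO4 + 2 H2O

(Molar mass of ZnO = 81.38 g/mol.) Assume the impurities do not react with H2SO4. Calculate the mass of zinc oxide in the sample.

3.312 g

n(H2SO4) added = 0.04031 × 1.066 = 0.04297 mol
n(NaOH) used in back-titration = 0.01747 × 0.2601 = 4.544 × 10^-3 mol
From the 1:2 ratio, n(H2SO4) left over = 1/2 × 4.544 × 10^-3 = 2.272 × 10^-3 mol
n(H2SO4) consumed by analyte = 0.04297 − 2.272 × 10^-3 = 0.04070 mol
n(ZnO) = 0.04070 mol (1:1 ratio)
mass of ZnO = 0.04070 × 81.38 = 3.312 g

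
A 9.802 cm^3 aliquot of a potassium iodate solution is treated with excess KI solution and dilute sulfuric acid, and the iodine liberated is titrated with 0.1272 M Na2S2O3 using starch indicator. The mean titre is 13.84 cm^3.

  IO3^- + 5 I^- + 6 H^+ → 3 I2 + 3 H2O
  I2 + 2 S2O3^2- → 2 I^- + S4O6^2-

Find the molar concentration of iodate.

n(S2O3^2-) = 0.01384 × 0.1272 = 1.760 × 10^-3 mol
n(I2) = n(S2O3^2-)/2 = 8.802 × 10^-4 mol
From the 1:3 ratio, n(IO3^-) in the aliquot = 1/3 × 8.802 × 10^-4 = 2.934 × 10^-4 mol
[IO3^-] = 2.934 × 10^-4 / 0.009802 = 0.02993 mol/L

0.02993 M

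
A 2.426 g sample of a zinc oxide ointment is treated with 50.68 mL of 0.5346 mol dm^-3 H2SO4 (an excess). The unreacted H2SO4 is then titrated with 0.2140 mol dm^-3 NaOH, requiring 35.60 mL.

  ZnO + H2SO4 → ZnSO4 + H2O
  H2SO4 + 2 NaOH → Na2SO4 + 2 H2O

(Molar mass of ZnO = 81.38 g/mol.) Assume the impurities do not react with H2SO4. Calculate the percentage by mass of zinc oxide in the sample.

n(H2SO4) added = 0.05068 × 0.5346 = 0.02709 mol
n(NaOH) used in back-titration = 0.03560 × 0.2140 = 7.618 × 10^-3 mol
From the 1:2 ratio, n(H2SO4) left over = 1/2 × 7.618 × 10^-3 = 3.809 × 10^-3 mol
n(H2SO4) consumed by analyte = 0.02709 − 3.809 × 10^-3 = 0.02328 mol
n(ZnO) = 0.02328 mol (1:1 ratio)
mass of ZnO = 0.02328 × 81.38 = 1.895 g
% ZnO = 1.895 / 2.426 × 100 = 78.11 %

78.11 %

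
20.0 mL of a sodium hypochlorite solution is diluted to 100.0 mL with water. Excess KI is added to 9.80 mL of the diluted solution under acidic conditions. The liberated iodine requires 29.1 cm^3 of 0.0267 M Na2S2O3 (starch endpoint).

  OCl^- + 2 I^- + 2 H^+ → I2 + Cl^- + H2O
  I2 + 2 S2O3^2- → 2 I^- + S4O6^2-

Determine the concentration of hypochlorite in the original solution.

0.198 M

n(S2O3^2-) = 0.0291 × 0.0267 = 7.77 × 10^-4 mol
n(I2) = n(S2O3^2-)/2 = 3.88 × 10^-4 mol
n(OCl^-) in the aliquot = 3.88 × 10^-4 mol (1:1 ratio)
[OCl^-]_dilute = 3.88 × 10^-4 / 0.00980 = 0.0396 mol/L
[OCl^-]_original = 0.0396 × 100.0/20.0 = 0.198 mol/L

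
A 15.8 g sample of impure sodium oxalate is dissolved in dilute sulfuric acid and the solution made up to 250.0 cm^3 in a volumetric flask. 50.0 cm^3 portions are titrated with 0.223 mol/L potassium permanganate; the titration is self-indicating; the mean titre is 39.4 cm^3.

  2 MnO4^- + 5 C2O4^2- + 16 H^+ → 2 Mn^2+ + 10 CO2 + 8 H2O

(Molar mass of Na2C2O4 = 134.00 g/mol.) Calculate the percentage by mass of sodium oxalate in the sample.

n(KMnO4) per titration = 0.0394 × 0.223 = 8.79 × 10^-3 mol
From the 5:2 ratio, n(Na2C2O4) in each aliquot = 5/2 × 8.79 × 10^-3 = 0.0220 mol
n(Na2C2O4) in the whole flask = 0.0220 × 250.0/50.0 = 0.110 mol
mass of Na2C2O4 = 0.110 × 134.00 = 14.7 g
% Na2C2O4 = 14.7 / 15.8 × 100 = 93.1 %

93.1 %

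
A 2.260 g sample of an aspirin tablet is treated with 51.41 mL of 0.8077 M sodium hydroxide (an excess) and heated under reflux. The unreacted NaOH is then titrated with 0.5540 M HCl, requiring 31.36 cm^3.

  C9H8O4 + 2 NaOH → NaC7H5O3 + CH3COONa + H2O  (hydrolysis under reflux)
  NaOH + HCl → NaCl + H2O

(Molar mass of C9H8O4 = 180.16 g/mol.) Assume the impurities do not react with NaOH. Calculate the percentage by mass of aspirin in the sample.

n(NaOH) added = 0.05141 × 0.8077 = 0.04152 mol
n(HCl) used in back-titration = 0.03136 × 0.5540 = 0.01737 mol
n(NaOH) left over = 0.01737 mol (1:1 ratio)
n(NaOH) consumed by analyte = 0.04152 − 0.01737 = 0.02415 mol
From the 1:2 ratio, n(C9H8O4) = 1/2 × 0.02415 = 0.01208 mol
mass of C9H8O4 = 0.01208 × 180.16 = 2.175 g
% C9H8O4 = 2.175 / 2.260 × 100 = 96.26 %

96.26 %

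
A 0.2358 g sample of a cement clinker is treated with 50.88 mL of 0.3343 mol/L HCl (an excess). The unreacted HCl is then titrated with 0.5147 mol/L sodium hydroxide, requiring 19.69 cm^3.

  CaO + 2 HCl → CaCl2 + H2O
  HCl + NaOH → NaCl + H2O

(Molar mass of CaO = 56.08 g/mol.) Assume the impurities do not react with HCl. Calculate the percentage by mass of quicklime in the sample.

n(HCl) added = 0.05088 × 0.3343 = 0.01701 mol
n(NaOH) used in back-titration = 0.01969 × 0.5147 = 0.01013 mol
n(HCl) left over = 0.01013 mol (1:1 ratio)
n(HCl) consumed by analyte = 0.01701 − 0.01013 = 6.875 × 10^-3 mol
From the 1:2 ratio, n(CaO) = 1/2 × 6.875 × 10^-3 = 3.437 × 10^-3 mol
mass of CaO = 3.437 × 10^-3 × 56.08 = 0.1928 g
% CaO = 0.1928 / 0.2358 × 100 = 81.75 %

81.75 %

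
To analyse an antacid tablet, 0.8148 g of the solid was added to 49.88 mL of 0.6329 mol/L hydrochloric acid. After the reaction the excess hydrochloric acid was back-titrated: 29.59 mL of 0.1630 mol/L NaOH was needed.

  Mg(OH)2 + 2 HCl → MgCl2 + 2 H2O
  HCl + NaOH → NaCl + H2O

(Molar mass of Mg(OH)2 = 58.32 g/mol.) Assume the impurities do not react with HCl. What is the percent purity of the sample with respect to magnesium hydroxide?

95.72 %

n(HCl) added = 0.04988 × 0.6329 = 0.03157 mol
n(NaOH) used in back-titration = 0.02959 × 0.1630 = 4.823 × 10^-3 mol
n(HCl) left over = 4.823 × 10^-3 mol (1:1 ratio)
n(HCl) consumed by analyte = 0.03157 − 4.823 × 10^-3 = 0.02675 mol
From the 1:2 ratio, n(Mg(OH)2) = 1/2 × 0.02675 = 0.01337 mol
mass of Mg(OH)2 = 0.01337 × 58.32 = 0.7799 g
% Mg(OH)2 = 0.7799 / 0.8148 × 100 = 95.72 %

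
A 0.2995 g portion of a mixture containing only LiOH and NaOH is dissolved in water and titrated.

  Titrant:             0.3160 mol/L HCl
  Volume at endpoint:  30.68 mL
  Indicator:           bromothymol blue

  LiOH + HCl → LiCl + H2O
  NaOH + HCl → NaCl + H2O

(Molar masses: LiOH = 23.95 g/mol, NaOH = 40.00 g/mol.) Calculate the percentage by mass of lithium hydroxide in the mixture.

n(HCl) = 0.03068 × 0.3160 = 9.695 × 10^-3 mol
Let x = n(LiOH), y = n(NaOH).
Titrant: 1x + 1y = 9.695 × 10^-3;  mass: 23.95x + 40.00y = 0.2995
Solving, x = 5.501 × 10^-3 mol, y = 4.194 × 10^-3 mol
mass of LiOH = 5.501 × 10^-3 × 23.95 = 0.1318 g
% LiOH = 0.1318 / 0.2995 × 100 = 43.99 %

43.99 %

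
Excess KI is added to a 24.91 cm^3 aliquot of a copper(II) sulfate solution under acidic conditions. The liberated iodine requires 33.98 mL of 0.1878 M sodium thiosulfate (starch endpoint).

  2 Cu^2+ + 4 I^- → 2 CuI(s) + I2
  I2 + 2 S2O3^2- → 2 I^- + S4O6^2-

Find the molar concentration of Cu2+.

0.2562 M

n(S2O3^2-) = 0.03398 × 0.1878 = 6.381 × 10^-3 mol
n(I2) = n(S2O3^2-)/2 = 3.191 × 10^-3 mol
From the 2:1 ratio, n(Cu2+) in the aliquot = 2/1 × 3.191 × 10^-3 = 6.381 × 10^-3 mol
[Cu2+] = 6.381 × 10^-3 / 0.02491 = 0.2562 mol/L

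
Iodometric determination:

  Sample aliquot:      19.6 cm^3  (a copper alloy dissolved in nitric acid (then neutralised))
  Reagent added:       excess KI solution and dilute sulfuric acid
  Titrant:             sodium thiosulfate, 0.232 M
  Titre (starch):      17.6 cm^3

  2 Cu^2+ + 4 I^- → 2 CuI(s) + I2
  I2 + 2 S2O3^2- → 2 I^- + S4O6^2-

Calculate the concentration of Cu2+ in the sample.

n(S2O3^2-) = 0.0176 × 0.232 = 4.08 × 10^-3 mol
n(I2) = n(S2O3^2-)/2 = 2.04 × 10^-3 mol
From the 2:1 ratio, n(Cu2+) in the aliquot = 2/1 × 2.04 × 10^-3 = 4.08 × 10^-3 mol
[Cu2+] = 4.08 × 10^-3 / 0.0196 = 0.208 mol/L

0.208 M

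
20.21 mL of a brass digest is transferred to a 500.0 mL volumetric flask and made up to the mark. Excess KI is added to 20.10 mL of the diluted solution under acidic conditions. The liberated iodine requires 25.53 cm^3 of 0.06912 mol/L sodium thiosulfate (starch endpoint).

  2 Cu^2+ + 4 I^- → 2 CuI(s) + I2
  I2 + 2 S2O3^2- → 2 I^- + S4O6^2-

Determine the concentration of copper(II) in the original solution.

n(S2O3^2-) = 0.02553 × 0.06912 = 1.765 × 10^-3 mol
n(I2) = n(S2O3^2-)/2 = 8.823 × 10^-4 mol
From the 2:1 ratio, n(Cu2+) in the aliquot = 2/1 × 8.823 × 10^-4 = 1.765 × 10^-3 mol
[Cu2+]_dilute = 1.765 × 10^-3 / 0.02010 = 0.08779 mol/L
[Cu2+]_original = 0.08779 × 500.0/20.21 = 2.172 mol/L

2.172 mol/L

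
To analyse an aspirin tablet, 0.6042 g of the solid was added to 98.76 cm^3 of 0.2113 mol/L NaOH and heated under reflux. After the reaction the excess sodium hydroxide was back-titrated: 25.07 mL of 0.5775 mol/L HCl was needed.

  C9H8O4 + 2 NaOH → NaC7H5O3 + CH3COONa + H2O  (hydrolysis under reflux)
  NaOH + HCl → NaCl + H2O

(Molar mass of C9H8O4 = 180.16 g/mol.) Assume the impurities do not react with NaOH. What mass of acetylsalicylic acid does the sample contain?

0.5756 g

n(NaOH) added = 0.09876 × 0.2113 = 0.02087 mol
n(HCl) used in back-titration = 0.02507 × 0.5775 = 0.01448 mol
n(NaOH) left over = 0.01448 mol (1:1 ratio)
n(NaOH) consumed by analyte = 0.02087 − 0.01448 = 6.390 × 10^-3 mol
From the 1:2 ratio, n(C9H8O4) = 1/2 × 6.390 × 10^-3 = 3.195 × 10^-3 mol
mass of C9H8O4 = 3.195 × 10^-3 × 180.16 = 0.5756 g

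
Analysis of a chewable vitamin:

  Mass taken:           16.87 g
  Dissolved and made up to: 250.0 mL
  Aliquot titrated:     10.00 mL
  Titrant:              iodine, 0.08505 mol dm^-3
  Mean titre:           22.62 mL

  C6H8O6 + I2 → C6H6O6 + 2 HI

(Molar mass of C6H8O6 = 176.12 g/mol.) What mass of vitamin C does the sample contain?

n(I2) per titration = 0.02262 × 0.08505 = 1.924 × 10^-3 mol
n(C6H8O6) in each aliquot = 1.924 × 10^-3 mol (1:1 ratio)
n(C6H8O6) in the whole flask = 1.924 × 10^-3 × 250.0/10.00 = 0.04810 mol
mass of C6H8O6 = 0.04810 × 176.12 = 8.471 g

8.471 g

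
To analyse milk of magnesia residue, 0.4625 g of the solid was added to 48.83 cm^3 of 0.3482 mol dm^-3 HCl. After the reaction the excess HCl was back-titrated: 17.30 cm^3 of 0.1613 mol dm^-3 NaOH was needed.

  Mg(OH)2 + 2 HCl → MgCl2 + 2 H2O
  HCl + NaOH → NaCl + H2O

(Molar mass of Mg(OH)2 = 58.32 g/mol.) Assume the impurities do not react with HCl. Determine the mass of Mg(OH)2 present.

0.4144 g

n(HCl) added = 0.04883 × 0.3482 = 0.01700 mol
n(NaOH) used in back-titration = 0.01730 × 0.1613 = 2.790 × 10^-3 mol
n(HCl) left over = 2.790 × 10^-3 mol (1:1 ratio)
n(HCl) consumed by analyte = 0.01700 − 2.790 × 10^-3 = 0.01421 mol
From the 1:2 ratio, n(Mg(OH)2) = 1/2 × 0.01421 = 7.106 × 10^-3 mol
mass of Mg(OH)2 = 7.106 × 10^-3 × 58.32 = 0.4144 g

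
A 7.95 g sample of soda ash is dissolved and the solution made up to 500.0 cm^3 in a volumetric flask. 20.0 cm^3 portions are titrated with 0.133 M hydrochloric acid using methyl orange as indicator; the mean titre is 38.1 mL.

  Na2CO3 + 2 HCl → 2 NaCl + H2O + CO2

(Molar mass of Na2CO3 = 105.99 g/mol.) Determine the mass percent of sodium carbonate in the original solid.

84.4 %

n(HCl) per titration = 0.0381 × 0.133 = 5.07 × 10^-3 mol
From the 1:2 ratio, n(Na2CO3) in each aliquot = 1/2 × 5.07 × 10^-3 = 2.53 × 10^-3 mol
n(Na2CO3) in the whole flask = 2.53 × 10^-3 × 500.0/20.0 = 0.0633 mol
mass of Na2CO3 = 0.0633 × 105.99 = 6.71 g
% Na2CO3 = 6.71 / 7.95 × 100 = 84.4 %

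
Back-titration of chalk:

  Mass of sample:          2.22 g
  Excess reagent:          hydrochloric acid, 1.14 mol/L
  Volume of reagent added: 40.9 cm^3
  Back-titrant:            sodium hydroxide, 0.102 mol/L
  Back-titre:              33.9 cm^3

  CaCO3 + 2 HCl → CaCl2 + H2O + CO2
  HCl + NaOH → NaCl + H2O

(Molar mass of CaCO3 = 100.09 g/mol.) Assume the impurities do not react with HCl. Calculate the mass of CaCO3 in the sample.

2.16 g

n(HCl) added = 0.0409 × 1.14 = 0.0466 mol
n(NaOH) used in back-titration = 0.0339 × 0.102 = 3.46 × 10^-3 mol
n(HCl) left over = 3.46 × 10^-3 mol (1:1 ratio)
n(HCl) consumed by analyte = 0.0466 − 3.46 × 10^-3 = 0.0432 mol
From the 1:2 ratio, n(CaCO3) = 1/2 × 0.0432 = 0.0216 mol
mass of CaCO3 = 0.0216 × 100.09 = 2.16 g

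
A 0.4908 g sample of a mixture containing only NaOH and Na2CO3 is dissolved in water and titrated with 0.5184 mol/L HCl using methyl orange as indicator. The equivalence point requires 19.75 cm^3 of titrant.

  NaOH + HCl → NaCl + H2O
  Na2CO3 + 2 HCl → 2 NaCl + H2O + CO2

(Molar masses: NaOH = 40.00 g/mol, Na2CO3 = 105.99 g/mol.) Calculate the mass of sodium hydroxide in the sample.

n(HCl) = 0.01975 × 0.5184 = 0.01024 mol
Let x = n(NaOH), y = n(Na2CO3).
Titrant: 1x + 2y = 0.01024;  mass: 40.00x + 105.99y = 0.4908
Solving, x = 3.985 × 10^-3 mol, y = 3.127 × 10^-3 mol
mass of NaOH = 3.985 × 10^-3 × 40.00 = 0.1594 g

0.1594 g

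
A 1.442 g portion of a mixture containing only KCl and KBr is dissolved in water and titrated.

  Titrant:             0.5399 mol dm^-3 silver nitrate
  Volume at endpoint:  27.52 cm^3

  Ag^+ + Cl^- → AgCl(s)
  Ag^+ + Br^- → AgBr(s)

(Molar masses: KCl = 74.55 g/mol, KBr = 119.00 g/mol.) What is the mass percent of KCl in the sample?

37.93 %

n(AgNO3) = 0.02752 × 0.5399 = 0.01486 mol
Let x = n(KCl), y = n(KBr).
Titrant: 1x + 1y = 0.01486;  mass: 74.55x + 119.00y = 1.442
Solving, x = 7.337 × 10^-3 mol, y = 7.522 × 10^-3 mol
mass of KCl = 7.337 × 10^-3 × 74.55 = 0.5469 g
% KCl = 0.5469 / 1.442 × 100 = 37.93 %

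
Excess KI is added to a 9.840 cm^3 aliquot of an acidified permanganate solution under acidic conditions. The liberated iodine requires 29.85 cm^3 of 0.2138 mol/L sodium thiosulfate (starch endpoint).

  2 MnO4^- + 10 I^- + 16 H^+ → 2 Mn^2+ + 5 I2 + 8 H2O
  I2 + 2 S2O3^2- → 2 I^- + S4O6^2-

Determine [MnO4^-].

0.1297 mol/L

n(S2O3^2-) = 0.02985 × 0.2138 = 6.382 × 10^-3 mol
n(I2) = n(S2O3^2-)/2 = 3.191 × 10^-3 mol
From the 2:5 ratio, n(MnO4^-) in the aliquot = 2/5 × 3.191 × 10^-3 = 1.276 × 10^-3 mol
[MnO4^-] = 1.276 × 10^-3 / 0.009840 = 0.1297 mol/L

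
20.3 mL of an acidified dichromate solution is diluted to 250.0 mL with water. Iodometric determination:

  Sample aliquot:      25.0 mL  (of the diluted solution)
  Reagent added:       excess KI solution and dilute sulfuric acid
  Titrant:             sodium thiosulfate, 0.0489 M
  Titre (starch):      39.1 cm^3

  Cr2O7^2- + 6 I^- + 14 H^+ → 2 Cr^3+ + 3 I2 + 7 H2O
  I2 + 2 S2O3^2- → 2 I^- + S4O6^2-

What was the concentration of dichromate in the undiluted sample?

0.157 M

n(S2O3^2-) = 0.0391 × 0.0489 = 1.91 × 10^-3 mol
n(I2) = n(S2O3^2-)/2 = 9.56 × 10^-4 mol
From the 1:3 ratio, n(Cr2O7^2-) in the aliquot = 1/3 × 9.56 × 10^-4 = 3.19 × 10^-4 mol
[Cr2O7^2-]_dilute = 3.19 × 10^-4 / 0.0250 = 0.0127 mol/L
[Cr2O7^2-]_original = 0.0127 × 250.0/20.3 = 0.157 mol/L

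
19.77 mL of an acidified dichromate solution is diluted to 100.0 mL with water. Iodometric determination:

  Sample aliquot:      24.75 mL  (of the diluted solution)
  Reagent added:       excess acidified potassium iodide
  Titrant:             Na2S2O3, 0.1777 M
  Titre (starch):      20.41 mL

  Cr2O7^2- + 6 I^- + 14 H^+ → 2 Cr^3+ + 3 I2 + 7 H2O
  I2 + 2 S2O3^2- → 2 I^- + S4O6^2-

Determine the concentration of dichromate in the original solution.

0.1235 M

n(S2O3^2-) = 0.02041 × 0.1777 = 3.627 × 10^-3 mol
n(I2) = n(S2O3^2-)/2 = 1.813 × 10^-3 mol
From the 1:3 ratio, n(Cr2O7^2-) in the aliquot = 1/3 × 1.813 × 10^-3 = 6.045 × 10^-4 mol
[Cr2O7^2-]_dilute = 6.045 × 10^-4 / 0.02475 = 0.02442 mol/L
[Cr2O7^2-]_original = 0.02442 × 100.0/19.77 = 0.1235 mol/L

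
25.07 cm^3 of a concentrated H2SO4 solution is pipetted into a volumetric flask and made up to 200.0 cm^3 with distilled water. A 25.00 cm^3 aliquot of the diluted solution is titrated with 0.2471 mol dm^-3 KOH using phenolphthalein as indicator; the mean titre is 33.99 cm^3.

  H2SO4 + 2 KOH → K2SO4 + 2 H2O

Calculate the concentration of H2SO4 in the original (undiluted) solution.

n(KOH) = 0.03399 × 0.2471 = 8.399 × 10^-3 mol
From the 1:2 ratio, n(H2SO4) in the aliquot = 1/2 × 8.399 × 10^-3 = 4.199 × 10^-3 mol
[H2SO4]_dilute = 4.199 × 10^-3 / 0.02500 = 0.1680 mol/L
Dilution factor = 200.0 / 25.07 = 7.978
[H2SO4]_stock = 0.1680 × 7.978 = 1.340 mol/L

1.340 mol/L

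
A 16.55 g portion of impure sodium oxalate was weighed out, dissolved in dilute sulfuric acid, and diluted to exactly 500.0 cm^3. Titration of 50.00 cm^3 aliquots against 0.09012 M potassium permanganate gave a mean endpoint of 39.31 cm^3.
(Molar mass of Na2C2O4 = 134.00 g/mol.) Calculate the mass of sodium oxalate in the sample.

11.87 g

2 MnO4^- + 5 C2O4^2- + 16 H^+ → 2 Mn^2+ + 10 CO2 + 8 H2O
n(KMnO4) per titration = 0.03931 × 0.09012 = 3.543 × 10^-3 mol
From the 5:2 ratio, n(Na2C2O4) in each aliquot = 5/2 × 3.543 × 10^-3 = 8.857 × 10^-3 mol
n(Na2C2O4) in the whole flask = 8.857 × 10^-3 × 500.0/50.00 = 0.08857 mol
mass of Na2C2O4 = 0.08857 × 134.00 = 11.87 g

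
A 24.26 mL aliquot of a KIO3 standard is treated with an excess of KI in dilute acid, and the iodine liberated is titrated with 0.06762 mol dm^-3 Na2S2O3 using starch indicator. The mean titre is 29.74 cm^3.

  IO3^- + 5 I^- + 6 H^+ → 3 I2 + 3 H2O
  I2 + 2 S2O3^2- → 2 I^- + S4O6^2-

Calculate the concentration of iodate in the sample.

n(S2O3^2-) = 0.02974 × 0.06762 = 2.011 × 10^-3 mol
n(I2) = n(S2O3^2-)/2 = 1.006 × 10^-3 mol
From the 1:3 ratio, n(IO3^-) in the aliquot = 1/3 × 1.006 × 10^-3 = 3.352 × 10^-4 mol
[IO3^-] = 3.352 × 10^-4 / 0.02426 = 0.01382 mol/L

0.01382 mol/L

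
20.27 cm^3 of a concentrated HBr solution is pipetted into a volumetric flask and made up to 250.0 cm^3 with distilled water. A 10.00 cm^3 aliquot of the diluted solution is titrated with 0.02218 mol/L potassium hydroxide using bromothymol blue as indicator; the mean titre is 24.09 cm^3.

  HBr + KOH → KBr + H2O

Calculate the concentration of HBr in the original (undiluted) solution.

n(KOH) = 0.02409 × 0.02218 = 5.343 × 10^-4 mol
n(HBr) in the aliquot = 5.343 × 10^-4 mol (1:1 ratio)
[HBr]_dilute = 5.343 × 10^-4 / 0.01000 = 0.05343 mol/L
Dilution factor = 250.0 / 20.27 = 12.33
[HBr]_stock = 0.05343 × 12.33 = 0.6590 mol/L

0.6590 mol/L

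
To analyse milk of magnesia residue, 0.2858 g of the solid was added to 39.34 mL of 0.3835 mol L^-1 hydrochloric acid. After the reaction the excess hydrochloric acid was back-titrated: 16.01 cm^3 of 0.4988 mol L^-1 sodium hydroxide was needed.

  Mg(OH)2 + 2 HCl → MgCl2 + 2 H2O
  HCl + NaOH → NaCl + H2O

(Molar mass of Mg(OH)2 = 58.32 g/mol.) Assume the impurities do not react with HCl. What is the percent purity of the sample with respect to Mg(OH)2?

72.45 %

n(HCl) added = 0.03934 × 0.3835 = 0.01509 mol
n(NaOH) used in back-titration = 0.01601 × 0.4988 = 7.986 × 10^-3 mol
n(HCl) left over = 7.986 × 10^-3 mol (1:1 ratio)
n(HCl) consumed by analyte = 0.01509 − 7.986 × 10^-3 = 7.101 × 10^-3 mol
From the 1:2 ratio, n(Mg(OH)2) = 1/2 × 7.101 × 10^-3 = 3.551 × 10^-3 mol
mass of Mg(OH)2 = 3.551 × 10^-3 × 58.32 = 0.2071 g
% Mg(OH)2 = 0.2071 / 0.2858 × 100 = 72.45 %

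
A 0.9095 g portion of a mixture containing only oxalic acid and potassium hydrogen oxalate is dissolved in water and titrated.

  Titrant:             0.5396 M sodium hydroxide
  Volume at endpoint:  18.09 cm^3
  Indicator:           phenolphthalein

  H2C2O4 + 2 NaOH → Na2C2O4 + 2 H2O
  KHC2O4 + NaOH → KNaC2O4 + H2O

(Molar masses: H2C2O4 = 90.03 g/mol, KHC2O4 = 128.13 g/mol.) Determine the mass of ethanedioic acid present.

0.1848 g

n(NaOH) = 0.01809 × 0.5396 = 9.761 × 10^-3 mol
Let x = n(H2C2O4), y = n(KHC2O4).
Titrant: 2x + 1y = 9.761 × 10^-3;  mass: 90.03x + 128.13y = 0.9095
Solving, x = 2.053 × 10^-3 mol, y = 5.656 × 10^-3 mol
mass of H2C2O4 = 2.053 × 10^-3 × 90.03 = 0.1848 g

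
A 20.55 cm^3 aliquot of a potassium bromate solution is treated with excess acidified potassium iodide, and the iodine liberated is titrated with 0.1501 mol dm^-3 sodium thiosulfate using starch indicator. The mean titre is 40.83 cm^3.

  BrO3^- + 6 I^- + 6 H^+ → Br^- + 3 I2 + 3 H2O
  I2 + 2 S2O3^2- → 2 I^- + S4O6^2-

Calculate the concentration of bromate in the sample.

n(S2O3^2-) = 0.04083 × 0.1501 = 6.129 × 10^-3 mol
n(I2) = n(S2O3^2-)/2 = 3.064 × 10^-3 mol
From the 1:3 ratio, n(BrO3^-) in the aliquot = 1/3 × 3.064 × 10^-3 = 1.021 × 10^-3 mol
[BrO3^-] = 1.021 × 10^-3 / 0.02055 = 0.04970 mol/L

0.04970 mol/L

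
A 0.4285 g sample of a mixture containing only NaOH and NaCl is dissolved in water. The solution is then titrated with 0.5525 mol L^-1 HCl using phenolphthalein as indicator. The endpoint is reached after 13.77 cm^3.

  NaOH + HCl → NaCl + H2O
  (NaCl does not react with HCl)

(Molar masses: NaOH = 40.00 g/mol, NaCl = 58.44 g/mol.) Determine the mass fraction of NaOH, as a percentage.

n(HCl) = 0.01377 × 0.5525 = 7.608 × 10^-3 mol
Let x = n(NaOH), y = n(NaCl).
Titrant: 1x = 7.608 × 10^-3;  mass: 40.00x + 58.44y = 0.4285
Solving, x = 7.608 × 10^-3 mol, y = 2.125 × 10^-3 mol
mass of NaOH = 7.608 × 10^-3 × 40.00 = 0.3043 g
% NaOH = 0.3043 / 0.4285 × 100 = 71.02 %

71.02 %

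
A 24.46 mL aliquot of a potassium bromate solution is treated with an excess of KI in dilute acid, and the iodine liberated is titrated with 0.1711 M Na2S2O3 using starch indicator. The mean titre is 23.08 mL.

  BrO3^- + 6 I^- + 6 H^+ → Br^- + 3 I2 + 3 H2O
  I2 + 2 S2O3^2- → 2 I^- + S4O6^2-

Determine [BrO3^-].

0.02691 M

n(S2O3^2-) = 0.02308 × 0.1711 = 3.949 × 10^-3 mol
n(I2) = n(S2O3^2-)/2 = 1.974 × 10^-3 mol
From the 1:3 ratio, n(BrO3^-) in the aliquot = 1/3 × 1.974 × 10^-3 = 6.582 × 10^-4 mol
[BrO3^-] = 6.582 × 10^-4 / 0.02446 = 0.02691 mol/L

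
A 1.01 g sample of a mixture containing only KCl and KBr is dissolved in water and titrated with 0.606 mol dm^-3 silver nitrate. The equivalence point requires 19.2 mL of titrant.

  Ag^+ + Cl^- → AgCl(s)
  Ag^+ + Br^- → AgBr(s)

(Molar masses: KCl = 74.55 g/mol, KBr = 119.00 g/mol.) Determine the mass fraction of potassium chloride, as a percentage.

62.2 %

n(AgNO3) = 0.0192 × 0.606 = 0.0116 mol
Let x = n(KCl), y = n(KBr).
Titrant: 1x + 1y = 0.0116;  mass: 74.55x + 119.00y = 1.01
Solving, x = 8.43 × 10^-3 mol, y = 3.21 × 10^-3 mol
mass of KCl = 8.43 × 10^-3 × 74.55 = 0.628 g
% KCl = 0.628 / 1.01 × 100 = 62.2 %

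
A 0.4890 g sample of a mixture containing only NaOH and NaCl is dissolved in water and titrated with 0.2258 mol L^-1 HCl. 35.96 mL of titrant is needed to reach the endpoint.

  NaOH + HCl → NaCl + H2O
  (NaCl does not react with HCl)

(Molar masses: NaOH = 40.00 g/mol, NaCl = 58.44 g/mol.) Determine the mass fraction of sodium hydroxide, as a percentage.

66.42 %

n(HCl) = 0.03596 × 0.2258 = 8.120 × 10^-3 mol
Let x = n(NaOH), y = n(NaCl).
Titrant: 1x = 8.120 × 10^-3;  mass: 40.00x + 58.44y = 0.4890
Solving, x = 8.120 × 10^-3 mol, y = 2.810 × 10^-3 mol
mass of NaOH = 8.120 × 10^-3 × 40.00 = 0.3248 g
% NaOH = 0.3248 / 0.4890 × 100 = 66.42 %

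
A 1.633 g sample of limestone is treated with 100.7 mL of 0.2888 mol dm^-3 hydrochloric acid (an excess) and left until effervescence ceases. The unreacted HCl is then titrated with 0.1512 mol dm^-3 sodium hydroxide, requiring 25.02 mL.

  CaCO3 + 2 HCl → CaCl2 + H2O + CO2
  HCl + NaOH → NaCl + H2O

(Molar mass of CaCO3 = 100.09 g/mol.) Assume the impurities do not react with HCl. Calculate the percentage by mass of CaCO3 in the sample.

77.53 %

n(HCl) added = 0.1007 × 0.2888 = 0.02908 mol
n(NaOH) used in back-titration = 0.02502 × 0.1512 = 3.783 × 10^-3 mol
n(HCl) left over = 3.783 × 10^-3 mol (1:1 ratio)
n(HCl) consumed by analyte = 0.02908 − 3.783 × 10^-3 = 0.02530 mol
From the 1:2 ratio, n(CaCO3) = 1/2 × 0.02530 = 0.01265 mol
mass of CaCO3 = 0.01265 × 100.09 = 1.266 g
% CaCO3 = 1.266 / 1.633 × 100 = 77.53 %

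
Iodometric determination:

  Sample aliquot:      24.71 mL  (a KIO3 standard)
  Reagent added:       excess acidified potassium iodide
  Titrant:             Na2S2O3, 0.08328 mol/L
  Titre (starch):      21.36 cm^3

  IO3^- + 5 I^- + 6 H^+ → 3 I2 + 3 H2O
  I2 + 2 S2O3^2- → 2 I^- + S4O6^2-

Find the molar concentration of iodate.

0.01200 mol/L

n(S2O3^2-) = 0.02136 × 0.08328 = 1.779 × 10^-3 mol
n(I2) = n(S2O3^2-)/2 = 8.894 × 10^-4 mol
From the 1:3 ratio, n(IO3^-) in the aliquot = 1/3 × 8.894 × 10^-4 = 2.965 × 10^-4 mol
[IO3^-] = 2.965 × 10^-4 / 0.02471 = 0.01200 mol/L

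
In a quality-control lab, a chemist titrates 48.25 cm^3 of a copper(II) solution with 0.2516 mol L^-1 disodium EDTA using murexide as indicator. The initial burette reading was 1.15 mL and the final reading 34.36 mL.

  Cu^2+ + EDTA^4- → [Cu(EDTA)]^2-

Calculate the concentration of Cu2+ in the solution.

0.1732 mol/L

n(EDTA) = 0.03321 L × 0.2516 mol/L = 8.356 × 10^-3 mol
n(Cu2+) = 8.356 × 10^-3 mol (1:1 mole ratio)
[Cu2+] = 8.356 × 10^-3 mol / 0.04825 L = 0.1732 mol/L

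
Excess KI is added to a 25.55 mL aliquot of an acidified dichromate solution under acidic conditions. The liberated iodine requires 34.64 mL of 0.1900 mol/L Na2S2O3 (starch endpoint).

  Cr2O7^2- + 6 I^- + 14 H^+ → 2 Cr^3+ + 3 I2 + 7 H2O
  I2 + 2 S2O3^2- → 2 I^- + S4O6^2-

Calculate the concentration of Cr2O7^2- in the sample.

0.04293 mol/L

n(S2O3^2-) = 0.03464 × 0.1900 = 6.582 × 10^-3 mol
n(I2) = n(S2O3^2-)/2 = 3.291 × 10^-3 mol
From the 1:3 ratio, n(Cr2O7^2-) in the aliquot = 1/3 × 3.291 × 10^-3 = 1.097 × 10^-3 mol
[Cr2O7^2-] = 1.097 × 10^-3 / 0.02555 = 0.04293 mol/L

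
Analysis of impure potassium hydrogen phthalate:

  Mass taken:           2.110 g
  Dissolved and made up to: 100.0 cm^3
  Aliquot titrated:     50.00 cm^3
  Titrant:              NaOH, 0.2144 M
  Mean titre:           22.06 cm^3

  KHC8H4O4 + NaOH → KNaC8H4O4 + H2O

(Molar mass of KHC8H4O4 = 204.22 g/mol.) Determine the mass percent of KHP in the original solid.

n(NaOH) per titration = 0.02206 × 0.2144 = 4.730 × 10^-3 mol
n(KHC8H4O4) in each aliquot = 4.730 × 10^-3 mol (1:1 ratio)
n(KHC8H4O4) in the whole flask = 4.730 × 10^-3 × 100.0/50.00 = 9.459 × 10^-3 mol
mass of KHC8H4O4 = 9.459 × 10^-3 × 204.22 = 1.932 g
% KHC8H4O4 = 1.932 / 2.110 × 100 = 91.55 %

91.55 %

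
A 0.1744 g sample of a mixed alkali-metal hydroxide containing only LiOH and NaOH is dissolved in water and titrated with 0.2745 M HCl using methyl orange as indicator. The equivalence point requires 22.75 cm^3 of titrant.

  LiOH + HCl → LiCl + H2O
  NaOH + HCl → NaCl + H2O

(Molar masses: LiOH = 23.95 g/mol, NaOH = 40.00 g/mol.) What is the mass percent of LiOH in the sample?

64.51 %

n(HCl) = 0.02275 × 0.2745 = 6.245 × 10^-3 mol
Let x = n(LiOH), y = n(NaOH).
Titrant: 1x + 1y = 6.245 × 10^-3;  mass: 23.95x + 40.00y = 0.1744
Solving, x = 4.698 × 10^-3 mol, y = 1.547 × 10^-3 mol
mass of LiOH = 4.698 × 10^-3 × 23.95 = 0.1125 g
% LiOH = 0.1125 / 0.1744 × 100 = 64.51 %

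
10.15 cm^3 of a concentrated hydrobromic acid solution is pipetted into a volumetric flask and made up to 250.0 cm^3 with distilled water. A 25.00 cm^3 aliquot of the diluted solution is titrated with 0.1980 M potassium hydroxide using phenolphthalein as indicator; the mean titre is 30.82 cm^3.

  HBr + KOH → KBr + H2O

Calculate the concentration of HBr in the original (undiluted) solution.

6.012 M

n(KOH) = 0.03082 × 0.1980 = 6.102 × 10^-3 mol
n(HBr) in the aliquot = 6.102 × 10^-3 mol (1:1 ratio)
[HBr]_dilute = 6.102 × 10^-3 / 0.02500 = 0.2441 mol/L
Dilution factor = 250.0 / 10.15 = 24.63
[HBr]_stock = 0.2441 × 24.63 = 6.012 mol/L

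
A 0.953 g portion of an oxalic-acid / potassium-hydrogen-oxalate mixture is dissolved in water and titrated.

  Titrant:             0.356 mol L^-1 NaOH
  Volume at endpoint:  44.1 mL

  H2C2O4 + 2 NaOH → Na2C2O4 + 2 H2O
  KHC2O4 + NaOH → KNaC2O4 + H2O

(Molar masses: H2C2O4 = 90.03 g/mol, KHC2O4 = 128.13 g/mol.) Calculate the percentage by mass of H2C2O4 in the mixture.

60.2 %

n(NaOH) = 0.0441 × 0.356 = 0.0157 mol
Let x = n(H2C2O4), y = n(KHC2O4).
Titrant: 2x + 1y = 0.0157;  mass: 90.03x + 128.13y = 0.953
Solving, x = 6.37 × 10^-3 mol, y = 2.96 × 10^-3 mol
mass of H2C2O4 = 6.37 × 10^-3 × 90.03 = 0.573 g
% H2C2O4 = 0.573 / 0.953 × 100 = 60.2 %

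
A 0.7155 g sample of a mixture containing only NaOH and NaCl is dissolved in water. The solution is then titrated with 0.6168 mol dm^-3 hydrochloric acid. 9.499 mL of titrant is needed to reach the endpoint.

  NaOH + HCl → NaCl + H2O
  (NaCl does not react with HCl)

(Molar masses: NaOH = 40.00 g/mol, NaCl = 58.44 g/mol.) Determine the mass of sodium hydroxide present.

0.2344 g

n(HCl) = 0.009499 × 0.6168 = 5.859 × 10^-3 mol
Let x = n(NaOH), y = n(NaCl).
Titrant: 1x = 5.859 × 10^-3;  mass: 40.00x + 58.44y = 0.7155
Solving, x = 5.859 × 10^-3 mol, y = 8.233 × 10^-3 mol
mass of NaOH = 5.859 × 10^-3 × 40.00 = 0.2344 g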